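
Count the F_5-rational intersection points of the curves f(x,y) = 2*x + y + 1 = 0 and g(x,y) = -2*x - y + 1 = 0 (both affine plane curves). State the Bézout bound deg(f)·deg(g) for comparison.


Common zeros: ∅; count = 0; Bézout bound = 1.

deg(f) = 1, deg(g) = 1, so Bézout bound = 1.
Scan x ∈ F_5. For each x, list the y ∈ F_5 with f(x, y) ≡ 0 and those with g(x, y) ≡ 0 (mod 5); the common zeros in that column are the intersection.
  x = 0: f ≡ 0 at y ∈ {4}; g ≡ 0 at y ∈ {1}; common: ∅.
  x = 1: f ≡ 0 at y ∈ {2}; g ≡ 0 at y ∈ {4}; common: ∅.
  x = 2: f ≡ 0 at y ∈ {0}; g ≡ 0 at y ∈ {2}; common: ∅.
  x = 3: f ≡ 0 at y ∈ {3}; g ≡ 0 at y ∈ {0}; common: ∅.
  x = 4: f ≡ 0 at y ∈ {1}; g ≡ 0 at y ∈ {3}; common: ∅.
Collecting: common zeros = ∅, so the count is 0.
Comparison with the Bézout bound: 0 ≤ 1 = deg(f)·deg(g), as expected for curves with no common component (the affine F_5-count falls short of the bound because intersections may lie at infinity, over extension fields, or carry multiplicity).


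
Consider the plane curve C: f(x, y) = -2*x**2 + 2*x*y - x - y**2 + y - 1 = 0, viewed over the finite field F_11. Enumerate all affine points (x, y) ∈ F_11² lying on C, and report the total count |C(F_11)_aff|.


Affine F_11-points: {(1, 6), (1, 8), (2, 0), (2, 5), (3, 0), (3, 7), (8, 1), (8, 5), (9, 1), (9, 7), (10, 4), (10, 6)}; count = 12.

For each of the 121 pairs (x, y) ∈ F_11², evaluate f(x, y) mod 11. Record the zeros.
  x = 0: [0↦10, 1↦10, 2↦8, 3↦4, 4↦9, 5↦1, 6↦2, 7↦1, 8↦9, 9↦4, 10↦8]  zeros at y ∈ ∅
  x = 1: [0↦7, 1↦9, 2↦9, 3↦7, 4↦3, 5↦8, 6↦0, 7↦1, 8↦0, 9↦8, 10↦3]  zeros at y ∈ {6, 8}
  x = 2: [0↦0, 1↦4, 2↦6, 3↦6, 4↦4, 5↦0, 6↦5, 7↦8, 8↦9, 9↦8, 10↦5]  zeros at y ∈ {0, 5}
  x = 3: [0↦0, 1↦6, 2↦10, 3↦1, 4↦1, 5↦10, 6↦6, 7↦0, 8↦3, 9↦4, 10↦3]  zeros at y ∈ {0, 7}
  x = 4: [0↦7, 1↦4, 2↦10, 3↦3, 4↦5, 5↦5, 6↦3, 7↦10, 8↦4, 9↦7, 10↦8]  zeros at y ∈ ∅
  x = 5: [0↦10, 1↦9, 2↦6, 3↦1, 4↦5, 5↦7, 6↦7, 7↦5, 8↦1, 9↦6, 10↦9]  zeros at y ∈ ∅
  x = 6: [0↦9, 1↦10, 2↦9, 3↦6, 4↦1, 5↦5, 6↦7, 7↦7, 8↦5, 9↦1, 10↦6]  zeros at y ∈ ∅
  x = 7: [0↦4, 1↦7, 2↦8, 3↦7, 4↦4, 5↦10, 6↦3, 7↦5, 8↦5, 9↦3, 10↦10]  zeros at y ∈ ∅
  x = 8: [0↦6, 1↦0, 2↦3, 3↦4, 4↦3, 5↦0, 6↦6, 7↦10, 8↦1, 9↦1, 10↦10]  zeros at y ∈ {1, 5}
  x = 9: [0↦4, 1↦0, 2↦5, 3↦8, 4↦9, 5↦8, 6↦5, 7↦0, 8↦4, 9↦6, 10↦6]  zeros at y ∈ {1, 7}
  x = 10: [0↦9, 1↦7, 2↦3, 3↦8, 4↦0, 5↦1, 6↦0, 7↦8, 8↦3, 9↦7, 10↦9]  zeros at y ∈ {4, 6}
Collecting zeros: affine points = {(1, 6), (1, 8), (2, 0), (2, 5), (3, 0), (3, 7), (8, 1), (8, 5), (9, 1), (9, 7), (10, 4), (10, 6)}.
Total count |C(F_11)_aff| = 12.


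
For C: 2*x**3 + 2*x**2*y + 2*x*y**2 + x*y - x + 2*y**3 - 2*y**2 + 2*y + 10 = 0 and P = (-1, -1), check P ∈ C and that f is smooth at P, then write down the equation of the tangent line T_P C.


Tangent line at P: 10*x + 17*y + 27 = 0.

Step 1: f(-1, -1) = 0, so P lies on C.
Step 2: partial derivatives
  f_x(x, y) = 6*x**2 + 4*x*y + 2*y**2 + y - 1, f_y(x, y) = 2*x**2 + 4*x*y + x + 6*y**2 - 4*y + 2.
  f_x(P) = 10, f_y(P) = 17 (gradient nonzero, so P is smooth).
Step 3: tangent line at P: 10·(x − -1) + 17·(y − -1) = 0.
Expanding: 10*x + 17*y + 27 = 0.


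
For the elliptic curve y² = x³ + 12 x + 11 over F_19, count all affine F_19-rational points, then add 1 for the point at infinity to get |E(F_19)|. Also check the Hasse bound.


Affine points = {(0, 7), (0, 12), (1, 9), (1, 10), (2, 9), (2, 10), (3, 6), (3, 13), (4, 3), (4, 16), (5, 5), (5, 14), (7, 1), (7, 18), (8, 7), (8, 12), (11, 7), (11, 12), (14, 4), (14, 15), (16, 9), (16, 10), (17, 6), (17, 13), (18, 6), (18, 13)}; affine count = 26; |E(F_19)| = 27.

Discriminant check: Δ ∝ 4a³ + 27b² = 4·12³ + 27·11² = 4·1728 + 27·121 ≡ 14 (mod 19). Nonzero ⇒ E is nonsingular.
For each x ∈ F_19, compute rhs = x³ + 12·x + 11 mod 19, then count y ∈ F_19 with y² ≡ rhs.
  x = 0: rhs = 11, matching y values: 7, 12 (2 points).
  x = 1: rhs = 5, matching y values: 9, 10 (2 points).
  x = 2: rhs = 5, matching y values: 9, 10 (2 points).
  x = 3: rhs = 17, matching y values: 6, 13 (2 points).
  x = 4: rhs = 9, matching y values: 3, 16 (2 points).
  x = 5: rhs = 6, matching y values: 5, 14 (2 points).
  x = 6: rhs = 14, matching y values: none (0 points).
  x = 7: rhs = 1, matching y values: 1, 18 (2 points).
  x = 8: rhs = 11, matching y values: 7, 12 (2 points).
  x = 9: rhs = 12, matching y values: none (0 points).
  x = 10: rhs = 10, matching y values: none (0 points).
  x = 11: rhs = 11, matching y values: 7, 12 (2 points).
  x = 12: rhs = 2, matching y values: none (0 points).
  x = 13: rhs = 8, matching y values: none (0 points).
  x = 14: rhs = 16, matching y values: 4, 15 (2 points).
  x = 15: rhs = 13, matching y values: none (0 points).
  x = 16: rhs = 5, matching y values: 9, 10 (2 points).
  x = 17: rhs = 17, matching y values: 6, 13 (2 points).
  x = 18: rhs = 17, matching y values: 6, 13 (2 points).
Total affine count: 26.
Full point count |E(F_19)| = 26 + 1 = 27.
Hasse bound: |27 − (19+1)| = |7| = 7 ≤ 2√19 ≈ 8.7178 ✓.


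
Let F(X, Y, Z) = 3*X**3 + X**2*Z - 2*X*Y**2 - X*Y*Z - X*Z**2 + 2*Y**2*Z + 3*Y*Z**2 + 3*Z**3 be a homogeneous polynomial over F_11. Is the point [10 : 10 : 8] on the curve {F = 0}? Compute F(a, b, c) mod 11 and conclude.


F(10,10,8) ≡ 4 (mod 11); P is NOT on the curve.

Evaluate F(10, 10, 8) term-by-term (mod 11).
  3*X**3 ↦ 3·1000·1·1 = 3000
  X**2*Z ↦ 1·100·1·8 = 800
  -2*X*Y**2 ↦ -2·10·100·1 = -2000
  -X*Y*Z ↦ -1·10·10·8 = -800
  -X*Z**2 ↦ -1·10·1·64 = -640
  2*Y**2*Z ↦ 2·1·100·8 = 1600
  3*Y*Z**2 ↦ 3·1·10·64 = 1920
  3*Z**3 ↦ 3·1·1·512 = 1536
Sum: F(10, 10, 8) = (3000) + (800) + (-2000) + (-800) + (-640) + (1600) + (1920) + (1536) = 5416.
Reducing mod 11: 5416 ≡ 4 (mod 11).
Since F(a, b, c) ≡ 4 ≠ 0 (mod 11), P does NOT lie on the curve.


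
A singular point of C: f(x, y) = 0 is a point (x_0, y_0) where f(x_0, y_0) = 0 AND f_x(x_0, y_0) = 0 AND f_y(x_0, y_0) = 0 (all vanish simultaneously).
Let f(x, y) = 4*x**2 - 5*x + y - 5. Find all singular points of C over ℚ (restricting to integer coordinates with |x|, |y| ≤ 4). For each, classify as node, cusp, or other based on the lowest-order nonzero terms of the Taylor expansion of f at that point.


No singular points in the scanned grid; C is smooth there.

Compute partial derivatives:
  f_x = 8*x - 5.
  f_y = 1.
f_y = 1 is a nonzero constant, so f_y never vanishes: no point (x, y) can satisfy f = f_x = f_y = 0. In particular no (x, y) ∈ {−4, ..., 4}² is singular; the curve is smooth.


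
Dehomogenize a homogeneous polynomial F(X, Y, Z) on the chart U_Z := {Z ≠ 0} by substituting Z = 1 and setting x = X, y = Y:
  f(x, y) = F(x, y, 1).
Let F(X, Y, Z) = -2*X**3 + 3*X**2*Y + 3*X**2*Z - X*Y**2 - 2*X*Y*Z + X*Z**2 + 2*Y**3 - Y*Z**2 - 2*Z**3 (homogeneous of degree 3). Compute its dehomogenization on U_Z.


f(x, y) = -2*x**3 + 3*x**2*y + 3*x**2 - x*y**2 - 2*x*y + x + 2*y**3 - y - 2

On U_Z we set Z = 1. Each monomial c·X^i·Y^j·Z^k in F becomes c·x^i·y^j·1^k = c·x^i·y^j.
Substituting Z = 1: F(X, Y, 1) = -2*x**3 + 3*x**2*y + 3*x**2 - x*y**2 - 2*x*y + x + 2*y**3 - y - 2.
Note: deg(f) ≤ deg(F) = 3; strict inequality happens when F is divisible by Z (lost terms).


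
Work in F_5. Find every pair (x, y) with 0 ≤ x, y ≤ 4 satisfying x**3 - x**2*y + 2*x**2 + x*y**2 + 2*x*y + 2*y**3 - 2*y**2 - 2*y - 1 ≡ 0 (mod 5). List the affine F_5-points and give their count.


Affine F_5-points: {(1, 4), (2, 0), (2, 1), (2, 4), (4, 0), (4, 4)}; count = 6.

For each of the 25 pairs (x, y) ∈ F_5², evaluate f(x, y) mod 5. Record the zeros.
  x = 0: [0↦4, 1↦2, 2↦3, 3↦4, 4↦2]  zeros at y ∈ ∅
  x = 1: [0↦2, 1↦2, 2↦2, 3↦4, 4↦0]  zeros at y ∈ {4}
  x = 2: [0↦0, 1↦0, 2↦2, 3↦3, 4↦0]  zeros at y ∈ {0, 1, 4}
  x = 3: [0↦4, 1↦2, 2↦4, 3↦2, 4↦3]  zeros at y ∈ ∅
  x = 4: [0↦0, 1↦4, 2↦4, 3↦2, 4↦0]  zeros at y ∈ {0, 4}
Collecting zeros: affine points = {(1, 4), (2, 0), (2, 1), (2, 4), (4, 0), (4, 4)}.
Total count |C(F_5)_aff| = 6.


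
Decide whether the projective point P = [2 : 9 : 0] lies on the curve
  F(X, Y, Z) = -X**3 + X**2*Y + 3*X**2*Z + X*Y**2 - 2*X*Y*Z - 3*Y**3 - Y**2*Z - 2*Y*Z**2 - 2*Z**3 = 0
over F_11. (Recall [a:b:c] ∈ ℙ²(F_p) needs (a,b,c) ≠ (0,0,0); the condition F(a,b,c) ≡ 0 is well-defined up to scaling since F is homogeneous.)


F(2,9,0) ≡ 5 (mod 11); P is NOT on the curve.

Evaluate F(2, 9, 0) term-by-term (mod 11).
  -X**3 ↦ -1·8·1·1 = -8
  X**2*Y ↦ 1·4·9·1 = 36
  3*X**2*Z ↦ 3·4·1·0 = 0
  X*Y**2 ↦ 1·2·81·1 = 162
  -2*X*Y*Z ↦ -2·2·9·0 = 0
  -3*Y**3 ↦ -3·1·729·1 = -2187
  -Y**2*Z ↦ -1·1·81·0 = 0
  -2*Y*Z**2 ↦ -2·1·9·0 = 0
  -2*Z**3 ↦ -2·1·1·0 = 0
Sum: F(2, 9, 0) = (-8) + (36) + (0) + (162) + (0) + (-2187) + (0) + (0) + (0) = -1997.
Reducing mod 11: -1997 ≡ 5 (mod 11).
Since F(a, b, c) ≡ 5 ≠ 0 (mod 11), P does NOT lie on the curve.


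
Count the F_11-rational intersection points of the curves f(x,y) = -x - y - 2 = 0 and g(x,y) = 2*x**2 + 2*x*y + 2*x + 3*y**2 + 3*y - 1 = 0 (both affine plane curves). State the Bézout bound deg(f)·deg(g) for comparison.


Common zeros: {(8, 1)}; count = 1; Bézout bound = 2.

deg(f) = 1, deg(g) = 2, so Bézout bound = 2.
Scan x ∈ F_11. For each x, list the y ∈ F_11 with f(x, y) ≡ 0 and those with g(x, y) ≡ 0 (mod 11); the common zeros in that column are the intersection.
  x = 0: f ≡ 0 at y ∈ {9}; g ≡ 0 at y ∈ ∅; common: ∅.
  x = 1: f ≡ 0 at y ∈ {8}; g ≡ 0 at y ∈ {1}; common: ∅.
  x = 2: f ≡ 0 at y ∈ {7}; g ≡ 0 at y ∈ {0, 5}; common: ∅.
  x = 3: f ≡ 0 at y ∈ {6}; g ≡ 0 at y ∈ {3, 5}; common: ∅.
  x = 4: f ≡ 0 at y ∈ {5}; g ≡ 0 at y ∈ {3, 8}; common: ∅.
  x = 5: f ≡ 0 at y ∈ {4}; g ≡ 0 at y ∈ {7}; common: ∅.
  x = 6: f ≡ 0 at y ∈ {3}; g ≡ 0 at y ∈ ∅; common: ∅.
  x = 7: f ≡ 0 at y ∈ {2}; g ≡ 0 at y ∈ ∅; common: ∅.
  x = 8: f ≡ 0 at y ∈ {1}; g ≡ 0 at y ∈ {0, 1}; common: {1}.
  x = 9: f ≡ 0 at y ∈ {0}; g ≡ 0 at y ∈ {7, 8}; common: ∅.
  x = 10: f ≡ 0 at y ∈ {10}; g ≡ 0 at y ∈ ∅; common: ∅.
Collecting: common zeros = {(8, 1)}, so the count is 1.
Comparison with the Bézout bound: 1 ≤ 2 = deg(f)·deg(g), as expected for curves with no common component (the affine F_11-count falls short of the bound because intersections may lie at infinity, over extension fields, or carry multiplicity).


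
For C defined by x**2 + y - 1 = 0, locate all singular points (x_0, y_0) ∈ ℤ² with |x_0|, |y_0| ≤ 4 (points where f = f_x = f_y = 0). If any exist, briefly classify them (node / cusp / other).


No singular points in the scanned grid; C is smooth there.

Compute partial derivatives:
  f_x = 2*x.
  f_y = 1.
f_y = 1 is a nonzero constant, so f_y never vanishes: no point (x, y) can satisfy f = f_x = f_y = 0. In particular no (x, y) ∈ {−4, ..., 4}² is singular; the curve is smooth.


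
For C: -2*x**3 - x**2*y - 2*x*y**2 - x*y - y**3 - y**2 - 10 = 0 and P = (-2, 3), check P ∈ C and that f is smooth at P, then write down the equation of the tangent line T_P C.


Tangent line at P: -33*x - 11*y - 33 = 0.

Step 1: f(-2, 3) = 0, so P lies on C.
Step 2: partial derivatives
  f_x(x, y) = -6*x**2 - 2*x*y - 2*y**2 - y, f_y(x, y) = -x**2 - 4*x*y - x - 3*y**2 - 2*y.
  f_x(P) = -33, f_y(P) = -11 (gradient nonzero, so P is smooth).
Step 3: tangent line at P: -33·(x − -2) + -11·(y − 3) = 0.
Expanding: -33*x - 11*y - 33 = 0.


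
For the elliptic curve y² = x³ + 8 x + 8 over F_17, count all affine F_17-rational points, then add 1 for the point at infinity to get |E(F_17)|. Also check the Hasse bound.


Affine points = {(0, 5), (0, 12), (1, 0), (2, 7), (2, 10), (3, 5), (3, 12), (4, 6), (4, 11), (6, 0), (7, 4), (7, 13), (10, 0), (11, 4), (11, 13), (12, 8), (12, 9), (14, 5), (14, 12), (15, 1), (15, 16), (16, 4), (16, 13)}; affine count = 23; |E(F_17)| = 24.

Discriminant check: Δ ∝ 4a³ + 27b² = 4·8³ + 27·8² = 4·512 + 27·64 ≡ 2 (mod 17). Nonzero ⇒ E is nonsingular.
For each x ∈ F_17, compute rhs = x³ + 8·x + 8 mod 17, then count y ∈ F_17 with y² ≡ rhs.
  x = 0: rhs = 8, matching y values: 5, 12 (2 points).
  x = 1: rhs = 0, matching y values: 0 (1 points).
  x = 2: rhs = 15, matching y values: 7, 10 (2 points).
  x = 3: rhs = 8, matching y values: 5, 12 (2 points).
  x = 4: rhs = 2, matching y values: 6, 11 (2 points).
  x = 5: rhs = 3, matching y values: none (0 points).
  x = 6: rhs = 0, matching y values: 0 (1 points).
  x = 7: rhs = 16, matching y values: 4, 13 (2 points).
  x = 8: rhs = 6, matching y values: none (0 points).
  x = 9: rhs = 10, matching y values: none (0 points).
  x = 10: rhs = 0, matching y values: 0 (1 points).
  x = 11: rhs = 16, matching y values: 4, 13 (2 points).
  x = 12: rhs = 13, matching y values: 8, 9 (2 points).
  x = 13: rhs = 14, matching y values: none (0 points).
  x = 14: rhs = 8, matching y values: 5, 12 (2 points).
  x = 15: rhs = 1, matching y values: 1, 16 (2 points).
  x = 16: rhs = 16, matching y values: 4, 13 (2 points).
Total affine count: 23.
Full point count |E(F_17)| = 23 + 1 = 24.
Hasse bound: |24 − (17+1)| = |6| = 6 ≤ 2√17 ≈ 8.2462 ✓.


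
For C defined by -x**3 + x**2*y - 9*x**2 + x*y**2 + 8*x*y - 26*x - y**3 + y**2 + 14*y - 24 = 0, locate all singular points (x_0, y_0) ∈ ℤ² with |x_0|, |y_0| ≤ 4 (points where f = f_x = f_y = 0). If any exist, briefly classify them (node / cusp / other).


Singular points: {(-3, -1)}; classification: node.

Compute partial derivatives:
  f_x = -3*x**2 + 2*x*y - 18*x + y**2 + 8*y - 26.
  f_y = x**2 + 2*x*y + 8*x - 3*y**2 + 2*y + 14.
Scan x_0 ∈ {−4, ..., 4}. For each x_0, f_y(x_0, y) is a polynomial in y; find its integer roots y ∈ {−4, ..., 4}, then test f_x and f at those candidates.
  x = -4: f_y(-4, y) = -3*y**2 - 6*y - 2; no integer root y with |y| ≤ 4.
  x = -3: f_y(-3, y) = -3*y**2 - 4*y - 1; vanishes at y ∈ {-1}. (-3, -1): f_x = 0, f = 0 — SINGULAR.
  x = -2: f_y(-2, y) = -3*y**2 - 2*y + 2; no integer root y with |y| ≤ 4.
  x = -1: f_y(-1, y) = 7 - 3*y**2; no integer root y with |y| ≤ 4.
  x = 0: f_y(0, y) = -3*y**2 + 2*y + 14; no integer root y with |y| ≤ 4.
  x = 1: f_y(1, y) = -3*y**2 + 4*y + 23; no integer root y with |y| ≤ 4.
  x = 2: f_y(2, y) = -3*y**2 + 6*y + 34; no integer root y with |y| ≤ 4.
  x = 3: f_y(3, y) = -3*y**2 + 8*y + 47; no integer root y with |y| ≤ 4.
  x = 4: f_y(4, y) = -3*y**2 + 10*y + 62; no integer root y with |y| ≤ 4.
Only singular point on the grid: (-3, -1).
Classify: substitute x = -3 + u, y = -1 + v and expand: f = -u**3 + u**2*v - u**2 + u*v**2 - v**3 + v**2.
No constant or linear terms (consistent with a singular point). Quadratic part: -u**2 + v**2. Cubic part: -u**3 + u**2*v + u*v**2 - v**3.
The quadratic part v**2 - u**2 = (v − u)(v + u) splits into two distinct linear factors, so there are two distinct tangent lines y − -1 = ±(x − -3) — this is a node (ordinary double point).
Classification: node.


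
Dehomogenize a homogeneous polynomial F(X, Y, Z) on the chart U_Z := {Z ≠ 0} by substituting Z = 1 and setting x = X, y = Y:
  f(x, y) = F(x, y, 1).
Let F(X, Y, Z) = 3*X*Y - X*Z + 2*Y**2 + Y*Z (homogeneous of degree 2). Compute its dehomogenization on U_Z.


f(x, y) = 3*x*y - x + 2*y**2 + y

On U_Z we set Z = 1. Each monomial c·X^i·Y^j·Z^k in F becomes c·x^i·y^j·1^k = c·x^i·y^j.
Substituting Z = 1: F(X, Y, 1) = 3*x*y - x + 2*y**2 + y.
Note: deg(f) ≤ deg(F) = 2; strict inequality happens when F is divisible by Z (lost terms).


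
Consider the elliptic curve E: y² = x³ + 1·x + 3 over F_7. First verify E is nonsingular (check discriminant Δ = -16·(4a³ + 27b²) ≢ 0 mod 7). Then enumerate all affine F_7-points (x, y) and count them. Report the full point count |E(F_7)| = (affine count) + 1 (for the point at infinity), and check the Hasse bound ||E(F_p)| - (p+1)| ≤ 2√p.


Affine points = {(4, 1), (4, 6), (5, 0), (6, 1), (6, 6)}; affine count = 5; |E(F_7)| = 6.

Discriminant check: Δ ∝ 4a³ + 27b² = 4·1³ + 27·3² = 4·1 + 27·9 ≡ 2 (mod 7). Nonzero ⇒ E is nonsingular.
For each x ∈ F_7, compute rhs = x³ + 1·x + 3 mod 7, then count y ∈ F_7 with y² ≡ rhs.
  x = 0: rhs = 3, matching y values: none (0 points).
  x = 1: rhs = 5, matching y values: none (0 points).
  x = 2: rhs = 6, matching y values: none (0 points).
  x = 3: rhs = 5, matching y values: none (0 points).
  x = 4: rhs = 1, matching y values: 1, 6 (2 points).
  x = 5: rhs = 0, matching y values: 0 (1 points).
  x = 6: rhs = 1, matching y values: 1, 6 (2 points).
Total affine count: 5.
Full point count |E(F_7)| = 5 + 1 = 6.
Hasse bound: |6 − (7+1)| = |-2| = 2 ≤ 2√7 ≈ 5.2915 ✓.


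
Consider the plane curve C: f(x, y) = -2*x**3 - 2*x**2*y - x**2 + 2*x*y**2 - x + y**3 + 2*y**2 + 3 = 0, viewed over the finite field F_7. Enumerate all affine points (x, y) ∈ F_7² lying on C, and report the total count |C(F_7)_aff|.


Affine F_7-points: {(1, 3), (1, 4), (3, 0), (4, 2), (4, 4), (4, 5)}; count = 6.

For each of the 49 pairs (x, y) ∈ F_7², evaluate f(x, y) mod 7. Record the zeros.
  x = 0: [0↦3, 1↦6, 2↦5, 3↦6, 4↦1, 5↦3, 6↦4]  zeros at y ∈ ∅
  x = 1: [0↦6, 1↦2, 2↦5, 3↦0, 4↦0, 5↦4, 6↦4]  zeros at y ∈ {3, 4}
  x = 2: [0↦2, 1↦1, 2↦4, 3↦3, 4↦4, 5↦6, 6↦1]  zeros at y ∈ ∅
  x = 3: [0↦0, 1↦5, 2↦4, 3↦3, 4↦1, 5↦4, 6↦4]  zeros at y ∈ {0}
  x = 4: [0↦2, 1↦2, 2↦0, 3↦2, 4↦0, 5↦0, 6↦1]  zeros at y ∈ {2, 4, 5}
  x = 5: [0↦3, 1↦1, 2↦1, 3↦2, 4↦3, 5↦3, 6↦1]  zeros at y ∈ ∅
  x = 6: [0↦5, 1↦4, 2↦2, 3↦5, 4↦5, 5↦1, 6↦6]  zeros at y ∈ ∅
Collecting zeros: affine points = {(1, 3), (1, 4), (3, 0), (4, 2), (4, 4), (4, 5)}.
Total count |C(F_7)_aff| = 6.


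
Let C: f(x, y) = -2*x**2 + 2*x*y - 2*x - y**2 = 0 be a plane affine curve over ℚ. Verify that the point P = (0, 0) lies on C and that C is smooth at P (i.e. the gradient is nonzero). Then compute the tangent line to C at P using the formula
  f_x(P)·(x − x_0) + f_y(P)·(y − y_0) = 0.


Tangent line at P: -2*x = 0.

Step 1: f(0, 0) = 0, so P lies on C.
Step 2: partial derivatives
  f_x(x, y) = -4*x + 2*y - 2, f_y(x, y) = 2*x - 2*y.
  f_x(P) = -2, f_y(P) = 0 (gradient nonzero, so P is smooth).
Step 3: tangent line at P: -2·(x − 0) + 0·(y − 0) = 0.
Expanding: -2*x = 0.


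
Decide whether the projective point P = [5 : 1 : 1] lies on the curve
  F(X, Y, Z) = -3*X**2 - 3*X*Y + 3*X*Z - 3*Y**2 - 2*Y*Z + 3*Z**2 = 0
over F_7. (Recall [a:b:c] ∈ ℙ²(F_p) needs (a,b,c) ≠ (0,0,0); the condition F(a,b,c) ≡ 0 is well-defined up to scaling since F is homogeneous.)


F(5,1,1) ≡ 0 (mod 7); P is on the curve.

Evaluate F(5, 1, 1) term-by-term (mod 7).
  -3*X**2 ↦ -3·25·1·1 = -75
  -3*X*Y ↦ -3·5·1·1 = -15
  3*X*Z ↦ 3·5·1·1 = 15
  -3*Y**2 ↦ -3·1·1·1 = -3
  -2*Y*Z ↦ -2·1·1·1 = -2
  3*Z**2 ↦ 3·1·1·1 = 3
Sum: F(5, 1, 1) = (-75) + (-15) + (15) + (-3) + (-2) + (3) = -77.
Reducing mod 7: -77 ≡ 0 (mod 7).
Since F(a, b, c) ≡ 0 (mod 7), P lies on the curve.


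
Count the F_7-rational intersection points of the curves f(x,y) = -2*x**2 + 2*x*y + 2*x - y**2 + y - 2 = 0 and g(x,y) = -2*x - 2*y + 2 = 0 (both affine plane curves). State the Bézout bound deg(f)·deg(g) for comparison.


Common zeros: ∅; count = 0; Bézout bound = 2.

deg(f) = 2, deg(g) = 1, so Bézout bound = 2.
Scan x ∈ F_7. For each x, list the y ∈ F_7 with f(x, y) ≡ 0 and those with g(x, y) ≡ 0 (mod 7); the common zeros in that column are the intersection.
  x = 0: f ≡ 0 at y ∈ {4}; g ≡ 0 at y ∈ {1}; common: ∅.
  x = 1: f ≡ 0 at y ∈ {1, 2}; g ≡ 0 at y ∈ {0}; common: ∅.
  x = 2: f ≡ 0 at y ∈ {2, 3}; g ≡ 0 at y ∈ {6}; common: ∅.
  x = 3: f ≡ 0 at y ∈ {0}; g ≡ 0 at y ∈ {5}; common: ∅.
  x = 4: f ≡ 0 at y ∈ ∅; g ≡ 0 at y ∈ {4}; common: ∅.
  x = 5: f ≡ 0 at y ∈ {0, 4}; g ≡ 0 at y ∈ {3}; common: ∅.
  x = 6: f ≡ 0 at y ∈ ∅; g ≡ 0 at y ∈ {2}; common: ∅.
Collecting: common zeros = ∅, so the count is 0.
Comparison with the Bézout bound: 0 ≤ 2 = deg(f)·deg(g), as expected for curves with no common component (the affine F_7-count falls short of the bound because intersections may lie at infinity, over extension fields, or carry multiplicity).


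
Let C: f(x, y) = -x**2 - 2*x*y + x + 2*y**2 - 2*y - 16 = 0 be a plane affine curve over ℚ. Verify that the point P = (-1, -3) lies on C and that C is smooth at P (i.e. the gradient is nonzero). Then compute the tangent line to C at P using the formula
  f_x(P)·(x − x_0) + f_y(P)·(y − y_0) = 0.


Tangent line at P: 9*x - 12*y - 27 = 0.

Step 1: f(-1, -3) = 0, so P lies on C.
Step 2: partial derivatives
  f_x(x, y) = -2*x - 2*y + 1, f_y(x, y) = -2*x + 4*y - 2.
  f_x(P) = 9, f_y(P) = -12 (gradient nonzero, so P is smooth).
Step 3: tangent line at P: 9·(x − -1) + -12·(y − -3) = 0.
Expanding: 9*x - 12*y - 27 = 0.


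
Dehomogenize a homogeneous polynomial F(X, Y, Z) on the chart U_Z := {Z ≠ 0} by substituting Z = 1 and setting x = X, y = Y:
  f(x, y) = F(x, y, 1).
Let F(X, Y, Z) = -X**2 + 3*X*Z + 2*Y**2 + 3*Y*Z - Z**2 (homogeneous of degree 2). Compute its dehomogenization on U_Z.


f(x, y) = -x**2 + 3*x + 2*y**2 + 3*y - 1

On U_Z we set Z = 1. Each monomial c·X^i·Y^j·Z^k in F becomes c·x^i·y^j·1^k = c·x^i·y^j.
Substituting Z = 1: F(X, Y, 1) = -x**2 + 3*x + 2*y**2 + 3*y - 1.
Note: deg(f) ≤ deg(F) = 2; strict inequality happens when F is divisible by Z (lost terms).


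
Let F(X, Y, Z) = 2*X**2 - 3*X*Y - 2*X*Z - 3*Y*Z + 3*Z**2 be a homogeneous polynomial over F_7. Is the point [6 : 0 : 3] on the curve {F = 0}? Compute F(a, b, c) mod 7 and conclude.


F(6,0,3) ≡ 0 (mod 7); P is on the curve.

Evaluate F(6, 0, 3) term-by-term (mod 7).
  2*X**2 ↦ 2·36·1·1 = 72
  -3*X*Y ↦ -3·6·0·1 = 0
  -2*X*Z ↦ -2·6·1·3 = -36
  -3*Y*Z ↦ -3·1·0·3 = 0
  3*Z**2 ↦ 3·1·1·9 = 27
Sum: F(6, 0, 3) = (72) + (0) + (-36) + (0) + (27) = 63.
Reducing mod 7: 63 ≡ 0 (mod 7).
Since F(a, b, c) ≡ 0 (mod 7), P lies on the curve.


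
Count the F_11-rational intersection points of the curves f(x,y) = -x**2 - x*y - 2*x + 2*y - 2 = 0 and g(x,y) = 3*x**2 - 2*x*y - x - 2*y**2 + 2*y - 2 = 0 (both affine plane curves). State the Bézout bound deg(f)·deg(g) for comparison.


Common zeros: {(7, 9)}; count = 1; Bézout bound = 4.

deg(f) = 2, deg(g) = 2, so Bézout bound = 4.
Scan x ∈ F_11. For each x, list the y ∈ F_11 with f(x, y) ≡ 0 and those with g(x, y) ≡ 0 (mod 11); the common zeros in that column are the intersection.
  x = 0: f ≡ 0 at y ∈ {1}; g ≡ 0 at y ∈ ∅; common: ∅.
  x = 1: f ≡ 0 at y ∈ {5}; g ≡ 0 at y ∈ {0}; common: ∅.
  x = 2: f ≡ 0 at y ∈ ∅; g ≡ 0 at y ∈ ∅; common: ∅.
  x = 3: f ≡ 0 at y ∈ {5}; g ≡ 0 at y ∈ {0, 9}; common: ∅.
  x = 4: f ≡ 0 at y ∈ {9}; g ≡ 0 at y ∈ {2, 6}; common: ∅.
  x = 5: f ≡ 0 at y ∈ {6}; g ≡ 0 at y ∈ {2, 5}; common: ∅.
  x = 6: f ≡ 0 at y ∈ {4}; g ≡ 0 at y ∈ {1, 5}; common: ∅.
  x = 7: f ≡ 0 at y ∈ {9}; g ≡ 0 at y ∈ {7, 9}; common: {9}.
  x = 8: f ≡ 0 at y ∈ {1}; g ≡ 0 at y ∈ ∅; common: ∅.
  x = 9: f ≡ 0 at y ∈ {6}; g ≡ 0 at y ∈ {7}; common: ∅.
  x = 10: f ≡ 0 at y ∈ {4}; g ≡ 0 at y ∈ ∅; common: ∅.
Collecting: common zeros = {(7, 9)}, so the count is 1.
Comparison with the Bézout bound: 1 ≤ 4 = deg(f)·deg(g), as expected for curves with no common component (the affine F_11-count falls short of the bound because intersections may lie at infinity, over extension fields, or carry multiplicity).


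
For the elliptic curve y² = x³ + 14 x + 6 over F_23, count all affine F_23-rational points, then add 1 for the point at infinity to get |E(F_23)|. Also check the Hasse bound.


Affine points = {(0, 11), (0, 12), (3, 11), (3, 12), (8, 3), (8, 20), (12, 4), (12, 19), (13, 4), (13, 19), (14, 5), (14, 18), (15, 7), (15, 16), (16, 5), (16, 18), (18, 8), (18, 15), (19, 1), (19, 22), (20, 11), (20, 12), (21, 4), (21, 19)}; affine count = 24; |E(F_23)| = 25.

Discriminant check: Δ ∝ 4a³ + 27b² = 4·14³ + 27·6² = 4·2744 + 27·36 ≡ 11 (mod 23). Nonzero ⇒ E is nonsingular.
For each x ∈ F_23, compute rhs = x³ + 14·x + 6 mod 23, then count y ∈ F_23 with y² ≡ rhs.
  x = 0: rhs = 6, matching y values: 11, 12 (2 points).
  x = 1: rhs = 21, matching y values: none (0 points).
  x = 2: rhs = 19, matching y values: none (0 points).
  x = 3: rhs = 6, matching y values: 11, 12 (2 points).
  x = 4: rhs = 11, matching y values: none (0 points).
  x = 5: rhs = 17, matching y values: none (0 points).
  x = 6: rhs = 7, matching y values: none (0 points).
  x = 7: rhs = 10, matching y values: none (0 points).
  x = 8: rhs = 9, matching y values: 3, 20 (2 points).
  x = 9: rhs = 10, matching y values: none (0 points).
  x = 10: rhs = 19, matching y values: none (0 points).
  x = 11: rhs = 19, matching y values: none (0 points).
  x = 12: rhs = 16, matching y values: 4, 19 (2 points).
  x = 13: rhs = 16, matching y values: 4, 19 (2 points).
  x = 14: rhs = 2, matching y values: 5, 18 (2 points).
  x = 15: rhs = 3, matching y values: 7, 16 (2 points).
  x = 16: rhs = 2, matching y values: 5, 18 (2 points).
  x = 17: rhs = 5, matching y values: none (0 points).
  x = 18: rhs = 18, matching y values: 8, 15 (2 points).
  x = 19: rhs = 1, matching y values: 1, 22 (2 points).
  x = 20: rhs = 6, matching y values: 11, 12 (2 points).
  x = 21: rhs = 16, matching y values: 4, 19 (2 points).
  x = 22: rhs = 14, matching y values: none (0 points).
Total affine count: 24.
Full point count |E(F_23)| = 24 + 1 = 25.
Hasse bound: |25 − (23+1)| = |1| = 1 ≤ 2√23 ≈ 9.5917 ✓.


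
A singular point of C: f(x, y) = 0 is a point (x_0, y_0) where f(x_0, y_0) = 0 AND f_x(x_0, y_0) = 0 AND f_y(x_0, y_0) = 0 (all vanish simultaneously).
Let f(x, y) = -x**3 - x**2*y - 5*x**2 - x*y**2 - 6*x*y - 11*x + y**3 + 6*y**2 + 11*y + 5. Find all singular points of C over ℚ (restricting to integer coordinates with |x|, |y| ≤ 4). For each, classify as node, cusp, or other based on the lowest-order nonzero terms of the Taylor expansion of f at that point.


Singular points: {(-1, -2)}; classification: cusp.

Compute partial derivatives:
  f_x = -3*x**2 - 2*x*y - 10*x - y**2 - 6*y - 11.
  f_y = -x**2 - 2*x*y - 6*x + 3*y**2 + 12*y + 11.
Scan x_0 ∈ {−4, ..., 4}. For each x_0, f_y(x_0, y) is a polynomial in y; find its integer roots y ∈ {−4, ..., 4}, then test f_x and f at those candidates.
  x = -4: f_y(-4, y) = 3*y**2 + 20*y + 19; no integer root y with |y| ≤ 4.
  x = -3: f_y(-3, y) = 3*y**2 + 18*y + 20; no integer root y with |y| ≤ 4.
  x = -2: f_y(-2, y) = 3*y**2 + 16*y + 19; no integer root y with |y| ≤ 4.
  x = -1: f_y(-1, y) = 3*y**2 + 14*y + 16; vanishes at y ∈ {-2}. (-1, -2): f_x = 0, f = 0 — SINGULAR.
  x = 0: f_y(0, y) = 3*y**2 + 12*y + 11; no integer root y with |y| ≤ 4.
  x = 1: f_y(1, y) = 3*y**2 + 10*y + 4; no integer root y with |y| ≤ 4.
  x = 2: f_y(2, y) = 3*y**2 + 8*y - 5; no integer root y with |y| ≤ 4.
  x = 3: f_y(3, y) = 3*y**2 + 6*y - 16; no integer root y with |y| ≤ 4.
  x = 4: f_y(4, y) = 3*y**2 + 4*y - 29; no integer root y with |y| ≤ 4.
Only singular point on the grid: (-1, -2).
Classify: substitute x = -1 + u, y = -2 + v and expand: f = -u**3 - u**2*v - u*v**2 + v**3 + v**2.
No constant or linear terms (consistent with a singular point). Quadratic part: v**2. Cubic part: -u**3 - u**2*v - u*v**2 + v**3.
The quadratic part v**2 is a perfect square, so there is a single (double) tangent line v = 0, i.e. y = -2. Restricting the cubic part to that line (v = 0) leaves -u**3 ≠ 0, so f is not divisible by v and the branch is v² ≈ u**3 to lowest order — this is a cusp.
Classification: cusp.


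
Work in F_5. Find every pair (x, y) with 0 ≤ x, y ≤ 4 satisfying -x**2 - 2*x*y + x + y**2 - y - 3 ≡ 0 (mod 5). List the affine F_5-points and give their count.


Affine F_5-points: {(1, 1), (1, 2), (2, 0), (3, 1), (4, 0), (4, 4)}; count = 6.

For each of the 25 pairs (x, y) ∈ F_5², evaluate f(x, y) mod 5. Record the zeros.
  x = 0: [0↦2, 1↦2, 2↦4, 3↦3, 4↦4]  zeros at y ∈ ∅
  x = 1: [0↦2, 1↦0, 2↦0, 3↦2, 4↦1]  zeros at y ∈ {1, 2}
  x = 2: [0↦0, 1↦1, 2↦4, 3↦4, 4↦1]  zeros at y ∈ {0}
  x = 3: [0↦1, 1↦0, 2↦1, 3↦4, 4↦4]  zeros at y ∈ {1}
  x = 4: [0↦0, 1↦2, 2↦1, 3↦2, 4↦0]  zeros at y ∈ {0, 4}
Collecting zeros: affine points = {(1, 1), (1, 2), (2, 0), (3, 1), (4, 0), (4, 4)}.
Total count |C(F_5)_aff| = 6.


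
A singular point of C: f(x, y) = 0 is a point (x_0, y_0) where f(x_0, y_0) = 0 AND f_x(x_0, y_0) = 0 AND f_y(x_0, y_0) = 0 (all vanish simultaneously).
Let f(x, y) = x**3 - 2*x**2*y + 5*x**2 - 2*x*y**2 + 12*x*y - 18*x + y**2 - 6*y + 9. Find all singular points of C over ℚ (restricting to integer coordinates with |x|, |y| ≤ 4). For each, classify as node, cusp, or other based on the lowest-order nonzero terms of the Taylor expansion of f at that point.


Singular points: {(0, 3)}; classification: node.

Compute partial derivatives:
  f_x = 3*x**2 - 4*x*y + 10*x - 2*y**2 + 12*y - 18.
  f_y = -2*x**2 - 4*x*y + 12*x + 2*y - 6.
Scan x_0 ∈ {−4, ..., 4}. For each x_0, f_y(x_0, y) is a polynomial in y; find its integer roots y ∈ {−4, ..., 4}, then test f_x and f at those candidates.
  x = -4: f_y(-4, y) = 18*y - 86; no integer root y with |y| ≤ 4.
  x = -3: f_y(-3, y) = 14*y - 60; no integer root y with |y| ≤ 4.
  x = -2: f_y(-2, y) = 10*y - 38; no integer root y with |y| ≤ 4.
  x = -1: f_y(-1, y) = 6*y - 20; no integer root y with |y| ≤ 4.
  x = 0: f_y(0, y) = 2*y - 6; vanishes at y ∈ {3}. (0, 3): f_x = 0, f = 0 — SINGULAR.
  x = 1: f_y(1, y) = 4 - 2*y; vanishes at y ∈ {2}. (1, 2): f_x = 3 ≠ 0.
  x = 2: f_y(2, y) = 10 - 6*y; no integer root y with |y| ≤ 4.
  x = 3: f_y(3, y) = 12 - 10*y; no integer root y with |y| ≤ 4.
  x = 4: f_y(4, y) = 10 - 14*y; no integer root y with |y| ≤ 4.
Only singular point on the grid: (0, 3).
Classify: substitute x = 0 + u, y = 3 + v and expand: f = u**3 - 2*u**2*v - u**2 - 2*u*v**2 + v**2.
No constant or linear terms (consistent with a singular point). Quadratic part: -u**2 + v**2. Cubic part: u**3 - 2*u**2*v - 2*u*v**2.
The quadratic part v**2 - u**2 = (v − u)(v + u) splits into two distinct linear factors, so there are two distinct tangent lines y − 3 = ±(x − 0) — this is a node (ordinary double point).
Classification: node.


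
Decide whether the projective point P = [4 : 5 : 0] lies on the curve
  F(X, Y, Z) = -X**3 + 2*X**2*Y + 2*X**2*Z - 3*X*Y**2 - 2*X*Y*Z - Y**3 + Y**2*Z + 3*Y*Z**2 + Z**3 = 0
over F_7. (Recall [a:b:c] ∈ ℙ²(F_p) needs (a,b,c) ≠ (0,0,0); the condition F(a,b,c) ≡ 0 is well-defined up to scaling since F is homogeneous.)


F(4,5,0) ≡ 0 (mod 7); P is on the curve.

Evaluate F(4, 5, 0) term-by-term (mod 7).
  -X**3 ↦ -1·64·1·1 = -64
  2*X**2*Y ↦ 2·16·5·1 = 160
  2*X**2*Z ↦ 2·16·1·0 = 0
  -3*X*Y**2 ↦ -3·4·25·1 = -300
  -2*X*Y*Z ↦ -2·4·5·0 = 0
  -Y**3 ↦ -1·1·125·1 = -125
  Y**2*Z ↦ 1·1·25·0 = 0
  3*Y*Z**2 ↦ 3·1·5·0 = 0
  Z**3 ↦ 1·1·1·0 = 0
Sum: F(4, 5, 0) = (-64) + (160) + (0) + (-300) + (0) + (-125) + (0) + (0) + (0) = -329.
Reducing mod 7: -329 ≡ 0 (mod 7).
Since F(a, b, c) ≡ 0 (mod 7), P lies on the curve.


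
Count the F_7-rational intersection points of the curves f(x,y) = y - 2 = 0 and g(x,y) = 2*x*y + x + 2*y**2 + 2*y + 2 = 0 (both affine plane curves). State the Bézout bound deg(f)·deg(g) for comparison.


Common zeros: {(0, 2)}; count = 1; Bézout bound = 2.

deg(f) = 1, deg(g) = 2, so Bézout bound = 2.
Scan x ∈ F_7. For each x, list the y ∈ F_7 with f(x, y) ≡ 0 and those with g(x, y) ≡ 0 (mod 7); the common zeros in that column are the intersection.
  x = 0: f ≡ 0 at y ∈ {2}; g ≡ 0 at y ∈ {2, 4}; common: {2}.
  x = 1: f ≡ 0 at y ∈ {2}; g ≡ 0 at y ∈ ∅; common: ∅.
  x = 2: f ≡ 0 at y ∈ {2}; g ≡ 0 at y ∈ {5, 6}; common: ∅.
  x = 3: f ≡ 0 at y ∈ {2}; g ≡ 0 at y ∈ ∅; common: ∅.
  x = 4: f ≡ 0 at y ∈ {2}; g ≡ 0 at y ∈ ∅; common: ∅.
  x = 5: f ≡ 0 at y ∈ {2}; g ≡ 0 at y ∈ {0, 1}; common: ∅.
  x = 6: f ≡ 0 at y ∈ {2}; g ≡ 0 at y ∈ ∅; common: ∅.
Collecting: common zeros = {(0, 2)}, so the count is 1.
Comparison with the Bézout bound: 1 ≤ 2 = deg(f)·deg(g), as expected for curves with no common component (the affine F_7-count falls short of the bound because intersections may lie at infinity, over extension fields, or carry multiplicity).


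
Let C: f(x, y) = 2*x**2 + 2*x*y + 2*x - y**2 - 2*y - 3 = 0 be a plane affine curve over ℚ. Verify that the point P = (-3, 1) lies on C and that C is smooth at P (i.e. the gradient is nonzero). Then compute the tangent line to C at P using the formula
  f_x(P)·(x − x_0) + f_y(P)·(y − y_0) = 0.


Tangent line at P: -8*x - 10*y - 14 = 0.

Step 1: f(-3, 1) = 0, so P lies on C.
Step 2: partial derivatives
  f_x(x, y) = 4*x + 2*y + 2, f_y(x, y) = 2*x - 2*y - 2.
  f_x(P) = -8, f_y(P) = -10 (gradient nonzero, so P is smooth).
Step 3: tangent line at P: -8·(x − -3) + -10·(y − 1) = 0.
Expanding: -8*x - 10*y - 14 = 0.


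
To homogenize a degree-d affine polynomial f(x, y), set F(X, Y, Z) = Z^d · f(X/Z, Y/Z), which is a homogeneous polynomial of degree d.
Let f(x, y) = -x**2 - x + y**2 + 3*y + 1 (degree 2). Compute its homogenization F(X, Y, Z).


F(X, Y, Z) = -X**2 - X*Z + Y**2 + 3*Y*Z + Z**2

deg(f) = 2.
Substitute x = X/Z, y = Y/Z into f, then multiply by Z^2.
  monomial -1·x^2·y^0 ↦ -1·X^2·Y^0·Z^0.
  monomial -1·x^1·y^0 ↦ -1·X^1·Y^0·Z^1.
  monomial 1·x^0·y^2 ↦ 1·X^0·Y^2·Z^0.
  monomial 3·x^0·y^1 ↦ 3·X^0·Y^1·Z^1.
  monomial 1·x^0·y^0 ↦ 1·X^0·Y^0·Z^2.
Collecting: F(X, Y, Z) = -X**2 - X*Z + Y**2 + 3*Y*Z + Z**2.


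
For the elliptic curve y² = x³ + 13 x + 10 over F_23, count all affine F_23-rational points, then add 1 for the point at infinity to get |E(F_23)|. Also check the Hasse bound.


Affine points = {(1, 1), (1, 22), (5, 4), (5, 19), (10, 6), (10, 17), (11, 9), (11, 14), (12, 10), (12, 13), (16, 6), (16, 17), (18, 2), (18, 21), (19, 3), (19, 20), (20, 6), (20, 17)}; affine count = 18; |E(F_23)| = 19.

Discriminant check: Δ ∝ 4a³ + 27b² = 4·13³ + 27·10² = 4·2197 + 27·100 ≡ 11 (mod 23). Nonzero ⇒ E is nonsingular.
For each x ∈ F_23, compute rhs = x³ + 13·x + 10 mod 23, then count y ∈ F_23 with y² ≡ rhs.
  x = 0: rhs = 10, matching y values: none (0 points).
  x = 1: rhs = 1, matching y values: 1, 22 (2 points).
  x = 2: rhs = 21, matching y values: none (0 points).
  x = 3: rhs = 7, matching y values: none (0 points).
  x = 4: rhs = 11, matching y values: none (0 points).
  x = 5: rhs = 16, matching y values: 4, 19 (2 points).
  x = 6: rhs = 5, matching y values: none (0 points).
  x = 7: rhs = 7, matching y values: none (0 points).
  x = 8: rhs = 5, matching y values: none (0 points).
  x = 9: rhs = 5, matching y values: none (0 points).
  x = 10: rhs = 13, matching y values: 6, 17 (2 points).
  x = 11: rhs = 12, matching y values: 9, 14 (2 points).
  x = 12: rhs = 8, matching y values: 10, 13 (2 points).
  x = 13: rhs = 7, matching y values: none (0 points).
  x = 14: rhs = 15, matching y values: none (0 points).
  x = 15: rhs = 15, matching y values: none (0 points).
  x = 16: rhs = 13, matching y values: 6, 17 (2 points).
  x = 17: rhs = 15, matching y values: none (0 points).
  x = 18: rhs = 4, matching y values: 2, 21 (2 points).
  x = 19: rhs = 9, matching y values: 3, 20 (2 points).
  x = 20: rhs = 13, matching y values: 6, 17 (2 points).
  x = 21: rhs = 22, matching y values: none (0 points).
  x = 22: rhs = 19, matching y values: none (0 points).
Total affine count: 18.
Full point count |E(F_23)| = 18 + 1 = 19.
Hasse bound: |19 − (23+1)| = |-5| = 5 ≤ 2√23 ≈ 9.5917 ✓.


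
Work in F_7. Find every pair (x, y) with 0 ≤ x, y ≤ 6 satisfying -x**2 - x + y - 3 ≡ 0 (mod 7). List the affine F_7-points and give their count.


Affine F_7-points: {(0, 3), (1, 5), (2, 2), (3, 1), (4, 2), (5, 5), (6, 3)}; count = 7.

For each of the 49 pairs (x, y) ∈ F_7², evaluate f(x, y) mod 7. Record the zeros.
  x = 0: [0↦4, 1↦5, 2↦6, 3↦0, 4↦1, 5↦2, 6↦3]  zeros at y ∈ {3}
  x = 1: [0↦2, 1↦3, 2↦4, 3↦5, 4↦6, 5↦0, 6↦1]  zeros at y ∈ {5}
  x = 2: [0↦5, 1↦6, 2↦0, 3↦1, 4↦2, 5↦3, 6↦4]  zeros at y ∈ {2}
  x = 3: [0↦6, 1↦0, 2↦1, 3↦2, 4↦3, 5↦4, 6↦5]  zeros at y ∈ {1}
  x = 4: [0↦5, 1↦6, 2↦0, 3↦1, 4↦2, 5↦3, 6↦4]  zeros at y ∈ {2}
  x = 5: [0↦2, 1↦3, 2↦4, 3↦5, 4↦6, 5↦0, 6↦1]  zeros at y ∈ {5}
  x = 6: [0↦4, 1↦5, 2↦6, 3↦0, 4↦1, 5↦2, 6↦3]  zeros at y ∈ {3}
Collecting zeros: affine points = {(0, 3), (1, 5), (2, 2), (3, 1), (4, 2), (5, 5), (6, 3)}.
Total count |C(F_7)_aff| = 7.


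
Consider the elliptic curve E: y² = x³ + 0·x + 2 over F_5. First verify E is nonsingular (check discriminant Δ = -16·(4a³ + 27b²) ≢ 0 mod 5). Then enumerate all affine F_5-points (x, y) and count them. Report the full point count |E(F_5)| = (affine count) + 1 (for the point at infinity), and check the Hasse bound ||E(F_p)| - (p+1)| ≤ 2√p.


Affine points = {(2, 0), (3, 2), (3, 3), (4, 1), (4, 4)}; affine count = 5; |E(F_5)| = 6.

Discriminant check: Δ ∝ 4a³ + 27b² = 4·0³ + 27·2² = 4·0 + 27·4 ≡ 3 (mod 5). Nonzero ⇒ E is nonsingular.
For each x ∈ F_5, compute rhs = x³ + 0·x + 2 mod 5, then count y ∈ F_5 with y² ≡ rhs.
  x = 0: rhs = 2, matching y values: none (0 points).
  x = 1: rhs = 3, matching y values: none (0 points).
  x = 2: rhs = 0, matching y values: 0 (1 points).
  x = 3: rhs = 4, matching y values: 2, 3 (2 points).
  x = 4: rhs = 1, matching y values: 1, 4 (2 points).
Total affine count: 5.
Full point count |E(F_5)| = 5 + 1 = 6.
Hasse bound: |6 − (5+1)| = |0| = 0 ≤ 2√5 ≈ 4.4721 ✓.


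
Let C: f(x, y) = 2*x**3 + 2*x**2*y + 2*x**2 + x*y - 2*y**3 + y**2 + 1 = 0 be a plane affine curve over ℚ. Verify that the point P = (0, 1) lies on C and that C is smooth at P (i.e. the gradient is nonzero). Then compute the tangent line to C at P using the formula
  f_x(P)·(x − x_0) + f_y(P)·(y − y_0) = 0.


Tangent line at P: x - 4*y + 4 = 0.

Step 1: f(0, 1) = 0, so P lies on C.
Step 2: partial derivatives
  f_x(x, y) = 6*x**2 + 4*x*y + 4*x + y, f_y(x, y) = 2*x**2 + x - 6*y**2 + 2*y.
  f_x(P) = 1, f_y(P) = -4 (gradient nonzero, so P is smooth).
Step 3: tangent line at P: 1·(x − 0) + -4·(y − 1) = 0.
Expanding: x - 4*y + 4 = 0.


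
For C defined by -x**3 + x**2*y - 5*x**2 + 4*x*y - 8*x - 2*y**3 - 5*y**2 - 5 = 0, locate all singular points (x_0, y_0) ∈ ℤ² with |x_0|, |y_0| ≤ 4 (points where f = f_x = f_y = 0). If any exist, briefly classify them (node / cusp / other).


Singular points: {(-2, -1)}; classification: cusp.

Compute partial derivatives:
  f_x = -3*x**2 + 2*x*y - 10*x + 4*y - 8.
  f_y = x**2 + 4*x - 6*y**2 - 10*y.
Scan x_0 ∈ {−4, ..., 4}. For each x_0, f_y(x_0, y) is a polynomial in y; find its integer roots y ∈ {−4, ..., 4}, then test f_x and f at those candidates.
  x = -4: f_y(-4, y) = -6*y**2 - 10*y; vanishes at y ∈ {0}. (-4, 0): f_x = -16 ≠ 0.
  x = -3: f_y(-3, y) = -6*y**2 - 10*y - 3; no integer root y with |y| ≤ 4.
  x = -2: f_y(-2, y) = -6*y**2 - 10*y - 4; vanishes at y ∈ {-1}. (-2, -1): f_x = 0, f = 0 — SINGULAR.
  x = -1: f_y(-1, y) = -6*y**2 - 10*y - 3; no integer root y with |y| ≤ 4.
  x = 0: f_y(0, y) = -6*y**2 - 10*y; vanishes at y ∈ {0}. (0, 0): f_x = -8 ≠ 0.
  x = 1: f_y(1, y) = -6*y**2 - 10*y + 5; no integer root y with |y| ≤ 4.
  x = 2: f_y(2, y) = -6*y**2 - 10*y + 12; no integer root y with |y| ≤ 4.
  x = 3: f_y(3, y) = -6*y**2 - 10*y + 21; no integer root y with |y| ≤ 4.
  x = 4: f_y(4, y) = -6*y**2 - 10*y + 32; no integer root y with |y| ≤ 4.
Only singular point on the grid: (-2, -1).
Classify: substitute x = -2 + u, y = -1 + v and expand: f = -u**3 + u**2*v - 2*v**3 + v**2.
No constant or linear terms (consistent with a singular point). Quadratic part: v**2. Cubic part: -u**3 + u**2*v - 2*v**3.
The quadratic part v**2 is a perfect square, so there is a single (double) tangent line v = 0, i.e. y = -1. Restricting the cubic part to that line (v = 0) leaves -u**3 ≠ 0, so f is not divisible by v and the branch is v² ≈ u**3 to lowest order — this is a cusp.
Classification: cusp.
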